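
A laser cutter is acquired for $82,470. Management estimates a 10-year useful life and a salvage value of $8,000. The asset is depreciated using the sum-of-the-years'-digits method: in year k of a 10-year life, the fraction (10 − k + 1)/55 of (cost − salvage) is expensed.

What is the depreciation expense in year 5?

Depreciable base = $82,470 − $8,000 = $74,470.
Sum of the years' digits = 10+9+8+7+6+5+4+3+2+1 = 55.
Year 1: $74,470 × 10/55 = $13,540. Book value $68,930.
Year 2: $74,470 × 9/55 = $12,186. Book value $56,744.
Year 3: $74,470 × 8/55 = $10,832. Book value $45,912.
Year 4: $74,470 × 7/55 = $9,478. Book value $36,434.
Year 5: $74,470 × 6/55 = $8,124. Book value $28,310.

$8,124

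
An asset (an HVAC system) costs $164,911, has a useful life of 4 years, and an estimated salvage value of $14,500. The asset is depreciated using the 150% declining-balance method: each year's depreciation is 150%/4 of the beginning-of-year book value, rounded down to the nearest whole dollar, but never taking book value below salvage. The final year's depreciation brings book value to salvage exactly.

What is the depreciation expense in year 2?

$38,651

Depreciable base = $164,911 − $14,500 = $150,411.
Year 1: ⌊$164,911 × 150%/4⌋ = $61,841. Book value $103,070.
Year 2: ⌊$103,070 × 150%/4⌋ = $38,651. Book value $64,419.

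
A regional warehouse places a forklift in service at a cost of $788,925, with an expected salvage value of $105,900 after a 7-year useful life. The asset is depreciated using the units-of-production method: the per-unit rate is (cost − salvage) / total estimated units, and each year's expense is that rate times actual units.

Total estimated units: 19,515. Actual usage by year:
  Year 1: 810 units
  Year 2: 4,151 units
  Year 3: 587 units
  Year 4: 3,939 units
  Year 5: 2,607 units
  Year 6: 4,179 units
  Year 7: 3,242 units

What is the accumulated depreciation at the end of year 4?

$332,045

Depreciable base = $788,925 − $105,900 = $683,025.
Rate = $683,025 / 19,515 units = $35 per unit.
Year 1: 810 × $35 = $28,350. Book value $760,575.
Year 2: 4,151 × $35 = $145,285. Book value $615,290.
Year 3: 587 × $35 = $20,545. Book value $594,745.
Year 4: 3,939 × $35 = $137,865. Book value $456,880.
Accumulated through year 4 = $788,925 − $456,880 = $332,045.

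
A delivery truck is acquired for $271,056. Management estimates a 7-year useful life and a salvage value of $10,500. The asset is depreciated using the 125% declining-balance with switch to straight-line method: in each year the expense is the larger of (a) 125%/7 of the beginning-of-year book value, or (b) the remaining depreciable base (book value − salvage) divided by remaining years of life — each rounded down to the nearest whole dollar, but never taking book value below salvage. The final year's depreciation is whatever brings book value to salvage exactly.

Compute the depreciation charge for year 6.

Depreciable base = $271,056 − $10,500 = $260,556.
Year 1: DB = ⌊$271,056 × 125%/7⌋ = $48,402; SL = ⌊$260,556/7⌋ = $37,222 → take DB $48,402. Book value $222,654.
Year 2: DB = ⌊$222,654 × 125%/7⌋ = $39,759; SL = ⌊$212,154/6⌋ = $35,359 → take DB $39,759. Book value $182,895.
Year 3: DB = ⌊$182,895 × 125%/7⌋ = $32,659; SL = ⌊$172,395/5⌋ = $34,479 → take SL $34,479. Book value $148,416.
Year 4: DB = ⌊$148,416 × 125%/7⌋ = $26,502; SL = ⌊$137,916/4⌋ = $34,479 → take SL $34,479. Book value $113,937.
Year 5: DB = ⌊$113,937 × 125%/7⌋ = $20,345; SL = ⌊$103,437/3⌋ = $34,479 → take SL $34,479. Book value $79,458.
Year 6: DB = ⌊$79,458 × 125%/7⌋ = $14,188; SL = ⌊$68,958/2⌋ = $34,479 → take SL $34,479. Book value $44,979.

$34,479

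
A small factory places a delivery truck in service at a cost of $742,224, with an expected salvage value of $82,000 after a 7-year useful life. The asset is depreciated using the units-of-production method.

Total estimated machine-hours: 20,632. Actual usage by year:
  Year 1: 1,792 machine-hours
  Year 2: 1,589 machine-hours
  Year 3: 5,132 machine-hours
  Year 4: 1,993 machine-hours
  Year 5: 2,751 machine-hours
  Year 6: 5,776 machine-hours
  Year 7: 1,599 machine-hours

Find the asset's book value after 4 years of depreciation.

Depreciable base = $742,224 − $82,000 = $660,224.
Rate = $660,224 / 20,632 machine-hours = $32 per machine-hour.
Year 1: 1,792 × $32 = $57,344. Book value $684,880.
Year 2: 1,589 × $32 = $50,848. Book value $634,032.
Year 3: 5,132 × $32 = $164,224. Book value $469,808.
Year 4: 1,993 × $32 = $63,776. Book value $406,032.

$406,032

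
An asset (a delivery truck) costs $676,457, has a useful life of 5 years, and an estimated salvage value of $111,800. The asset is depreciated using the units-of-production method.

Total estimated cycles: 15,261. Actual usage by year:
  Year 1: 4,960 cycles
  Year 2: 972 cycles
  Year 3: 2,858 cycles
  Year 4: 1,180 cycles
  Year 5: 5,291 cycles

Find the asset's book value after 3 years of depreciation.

$351,227

Depreciable base = $676,457 − $111,800 = $564,657.
Rate = $564,657 / 15,261 cycles = $37 per cycle.
Year 1: 4,960 × $37 = $183,520. Book value $492,937.
Year 2: 972 × $37 = $35,964. Book value $456,973.
Year 3: 2,858 × $37 = $105,746. Book value $351,227.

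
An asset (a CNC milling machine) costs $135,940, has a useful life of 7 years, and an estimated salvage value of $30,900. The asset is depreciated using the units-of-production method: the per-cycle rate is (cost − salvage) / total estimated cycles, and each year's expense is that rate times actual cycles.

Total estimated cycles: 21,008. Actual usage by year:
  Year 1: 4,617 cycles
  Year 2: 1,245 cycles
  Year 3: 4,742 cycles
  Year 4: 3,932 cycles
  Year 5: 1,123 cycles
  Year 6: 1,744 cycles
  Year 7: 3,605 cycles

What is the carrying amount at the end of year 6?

$48,925

Depreciable base = $135,940 − $30,900 = $105,040.
Rate = $105,040 / 21,008 cycles = $5 per cycle.
Year 1: 4,617 × $5 = $23,085. Book value $112,855.
Year 2: 1,245 × $5 = $6,225. Book value $106,630.
Year 3: 4,742 × $5 = $23,710. Book value $82,920.
Year 4: 3,932 × $5 = $19,660. Book value $63,260.
Year 5: 1,123 × $5 = $5,615. Book value $57,645.
Year 6: 1,744 × $5 = $8,720. Book value $48,925.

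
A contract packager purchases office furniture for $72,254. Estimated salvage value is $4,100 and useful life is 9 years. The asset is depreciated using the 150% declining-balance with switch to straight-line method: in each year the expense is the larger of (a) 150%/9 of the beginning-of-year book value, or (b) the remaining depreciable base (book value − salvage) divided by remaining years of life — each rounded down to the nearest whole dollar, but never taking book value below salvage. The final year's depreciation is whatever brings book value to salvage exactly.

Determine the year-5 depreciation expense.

$6,149

Depreciable base = $72,254 − $4,100 = $68,154.
Year 1: DB = ⌊$72,254 × 150%/9⌋ = $12,042; SL = ⌊$68,154/9⌋ = $7,572 → take DB $12,042. Book value $60,212.
Year 2: DB = ⌊$60,212 × 150%/9⌋ = $10,035; SL = ⌊$56,112/8⌋ = $7,014 → take DB $10,035. Book value $50,177.
Year 3: DB = ⌊$50,177 × 150%/9⌋ = $8,362; SL = ⌊$46,077/7⌋ = $6,582 → take DB $8,362. Book value $41,815.
Year 4: DB = ⌊$41,815 × 150%/9⌋ = $6,969; SL = ⌊$37,715/6⌋ = $6,285 → take DB $6,969. Book value $34,846.
Year 5: DB = ⌊$34,846 × 150%/9⌋ = $5,807; SL = ⌊$30,746/5⌋ = $6,149 → take SL $6,149. Book value $28,697.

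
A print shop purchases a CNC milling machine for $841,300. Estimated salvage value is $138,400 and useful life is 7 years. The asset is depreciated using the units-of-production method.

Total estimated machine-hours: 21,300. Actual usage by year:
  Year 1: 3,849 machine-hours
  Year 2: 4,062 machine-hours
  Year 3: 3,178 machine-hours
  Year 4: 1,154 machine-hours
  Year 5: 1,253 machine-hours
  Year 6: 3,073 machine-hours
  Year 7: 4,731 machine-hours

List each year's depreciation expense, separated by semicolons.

Depreciable base = $841,300 − $138,400 = $702,900.
Rate = $702,900 / 21,300 machine-hours = $33 per machine-hour.
Year 1: 3,849 × $33 = $127,017. Book value $714,283.
Year 2: 4,062 × $33 = $134,046. Book value $580,237.
Year 3: 3,178 × $33 = $104,874. Book value $475,363.
Year 4: 1,154 × $33 = $38,082. Book value $437,281.
Year 5: 1,253 × $33 = $41,349. Book value $395,932.
Year 6: 3,073 × $33 = $101,409. Book value $294,523.
Year 7: 4,731 × $33 = $156,123. Book value $138,400.

$127,017; $134,046; $104,874; $38,082; $41,349; $101,409; $156,123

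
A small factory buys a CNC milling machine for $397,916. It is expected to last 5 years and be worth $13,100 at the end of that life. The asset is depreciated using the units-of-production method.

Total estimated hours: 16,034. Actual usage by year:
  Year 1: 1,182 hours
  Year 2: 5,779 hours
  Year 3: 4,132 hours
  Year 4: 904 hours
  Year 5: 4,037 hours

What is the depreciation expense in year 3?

$99,168

Depreciable base = $397,916 − $13,100 = $384,816.
Rate = $384,816 / 16,034 hours = $24 per hour.
Year 1: 1,182 × $24 = $28,368. Book value $369,548.
Year 2: 5,779 × $24 = $138,696. Book value $230,852.
Year 3: 4,132 × $24 = $99,168. Book value $131,684.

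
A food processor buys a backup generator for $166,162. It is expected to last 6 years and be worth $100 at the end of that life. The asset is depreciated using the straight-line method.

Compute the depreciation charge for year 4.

$27,677

Depreciable base = $166,162 − $100 = $166,062.
Annual expense = $166,062 / 6 = $27,677.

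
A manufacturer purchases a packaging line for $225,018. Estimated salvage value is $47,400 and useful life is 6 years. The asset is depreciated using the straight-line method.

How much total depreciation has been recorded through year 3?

Depreciable base = $225,018 − $47,400 = $177,618.
Annual expense = $177,618 / 6 = $29,603.
End of year 1: book value $195,415.
End of year 2: book value $165,812.
End of year 3: book value $136,209.
Accumulated through year 3 = $225,018 − $136,209 = $88,809.

$88,809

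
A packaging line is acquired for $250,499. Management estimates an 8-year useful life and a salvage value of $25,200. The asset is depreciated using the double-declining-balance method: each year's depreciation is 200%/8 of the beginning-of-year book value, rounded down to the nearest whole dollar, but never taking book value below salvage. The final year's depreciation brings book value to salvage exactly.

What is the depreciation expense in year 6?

Depreciable base = $250,499 − $25,200 = $225,299.
Year 1: ⌊$250,499 × 200%/8⌋ = $62,624. Book value $187,875.
Year 2: ⌊$187,875 × 200%/8⌋ = $46,968. Book value $140,907.
Year 3: ⌊$140,907 × 200%/8⌋ = $35,226. Book value $105,681.
Year 4: ⌊$105,681 × 200%/8⌋ = $26,420. Book value $79,261.
Year 5: ⌊$79,261 × 200%/8⌋ = $19,815. Book value $59,446.
Year 6: ⌊$59,446 × 200%/8⌋ = $14,861. Book value $44,585.

$14,861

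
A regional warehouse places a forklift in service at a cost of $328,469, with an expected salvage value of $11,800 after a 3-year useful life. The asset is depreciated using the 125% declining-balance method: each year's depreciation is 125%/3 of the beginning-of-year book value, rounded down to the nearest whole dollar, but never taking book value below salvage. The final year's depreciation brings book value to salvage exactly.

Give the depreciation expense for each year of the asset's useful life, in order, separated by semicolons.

Depreciable base = $328,469 − $11,800 = $316,669.
Year 1: ⌊$328,469 × 125%/3⌋ = $136,862. Book value $191,607.
Year 2: ⌊$191,607 × 125%/3⌋ = $79,836. Book value $111,771.
Year 3 (final): $111,771 − $11,800 = $99,971. Book value $11,800.

$136,862; $79,836; $99,971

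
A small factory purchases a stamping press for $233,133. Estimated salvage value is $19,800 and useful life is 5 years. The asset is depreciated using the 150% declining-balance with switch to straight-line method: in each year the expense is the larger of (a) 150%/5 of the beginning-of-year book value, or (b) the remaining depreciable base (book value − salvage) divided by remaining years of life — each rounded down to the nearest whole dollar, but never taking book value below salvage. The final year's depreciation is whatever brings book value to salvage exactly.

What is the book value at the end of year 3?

$79,966

Depreciable base = $233,133 − $19,800 = $213,333.
Year 1: DB = ⌊$233,133 × 150%/5⌋ = $69,939; SL = ⌊$213,333/5⌋ = $42,666 → take DB $69,939. Book value $163,194.
Year 2: DB = ⌊$163,194 × 150%/5⌋ = $48,958; SL = ⌊$143,394/4⌋ = $35,848 → take DB $48,958. Book value $114,236.
Year 3: DB = ⌊$114,236 × 150%/5⌋ = $34,270; SL = ⌊$94,436/3⌋ = $31,478 → take DB $34,270. Book value $79,966.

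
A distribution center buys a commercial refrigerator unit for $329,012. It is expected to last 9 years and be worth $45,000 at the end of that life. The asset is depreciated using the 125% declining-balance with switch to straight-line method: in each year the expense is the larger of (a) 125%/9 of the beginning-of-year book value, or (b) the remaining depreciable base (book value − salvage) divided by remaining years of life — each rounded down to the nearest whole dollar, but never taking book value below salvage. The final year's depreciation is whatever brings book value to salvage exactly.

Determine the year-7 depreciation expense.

Depreciable base = $329,012 − $45,000 = $284,012.
Year 1: DB = ⌊$329,012 × 125%/9⌋ = $45,696; SL = ⌊$284,012/9⌋ = $31,556 → take DB $45,696. Book value $283,316.
Year 2: DB = ⌊$283,316 × 125%/9⌋ = $39,349; SL = ⌊$238,316/8⌋ = $29,789 → take DB $39,349. Book value $243,967.
Year 3: DB = ⌊$243,967 × 125%/9⌋ = $33,884; SL = ⌊$198,967/7⌋ = $28,423 → take DB $33,884. Book value $210,083.
Year 4: DB = ⌊$210,083 × 125%/9⌋ = $29,178; SL = ⌊$165,083/6⌋ = $27,513 → take DB $29,178. Book value $180,905.
Year 5: DB = ⌊$180,905 × 125%/9⌋ = $25,125; SL = ⌊$135,905/5⌋ = $27,181 → take SL $27,181. Book value $153,724.
Year 6: DB = ⌊$153,724 × 125%/9⌋ = $21,350; SL = ⌊$108,724/4⌋ = $27,181 → take SL $27,181. Book value $126,543.
Year 7: DB = ⌊$126,543 × 125%/9⌋ = $17,575; SL = ⌊$81,543/3⌋ = $27,181 → take SL $27,181. Book value $99,362.

$27,181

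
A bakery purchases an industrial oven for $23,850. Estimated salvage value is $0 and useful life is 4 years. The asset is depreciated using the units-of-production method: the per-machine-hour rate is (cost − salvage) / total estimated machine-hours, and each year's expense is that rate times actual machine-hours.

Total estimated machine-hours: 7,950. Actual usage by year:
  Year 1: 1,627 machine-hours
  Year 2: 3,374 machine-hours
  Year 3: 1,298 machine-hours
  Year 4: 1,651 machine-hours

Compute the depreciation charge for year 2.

$10,122

Depreciable base = $23,850 − $0 = $23,850.
Rate = $23,850 / 7,950 machine-hours = $3 per machine-hour.
Year 1: 1,627 × $3 = $4,881. Book value $18,969.
Year 2: 3,374 × $3 = $10,122. Book value $8,847.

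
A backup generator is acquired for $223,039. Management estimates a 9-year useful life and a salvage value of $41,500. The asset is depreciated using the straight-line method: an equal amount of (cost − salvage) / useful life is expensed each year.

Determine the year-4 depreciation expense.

$20,171

Depreciable base = $223,039 − $41,500 = $181,539.
Annual expense = $181,539 / 9 = $20,171.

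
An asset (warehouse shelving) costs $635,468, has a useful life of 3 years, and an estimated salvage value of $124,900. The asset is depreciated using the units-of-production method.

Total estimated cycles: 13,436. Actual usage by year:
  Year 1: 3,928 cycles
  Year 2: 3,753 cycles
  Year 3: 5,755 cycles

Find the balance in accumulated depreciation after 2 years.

$291,878

Depreciable base = $635,468 − $124,900 = $510,568.
Rate = $510,568 / 13,436 cycles = $38 per cycle.
Year 1: 3,928 × $38 = $149,264. Book value $486,204.
Year 2: 3,753 × $38 = $142,614. Book value $343,590.
Accumulated through year 2 = $635,468 − $343,590 = $291,878.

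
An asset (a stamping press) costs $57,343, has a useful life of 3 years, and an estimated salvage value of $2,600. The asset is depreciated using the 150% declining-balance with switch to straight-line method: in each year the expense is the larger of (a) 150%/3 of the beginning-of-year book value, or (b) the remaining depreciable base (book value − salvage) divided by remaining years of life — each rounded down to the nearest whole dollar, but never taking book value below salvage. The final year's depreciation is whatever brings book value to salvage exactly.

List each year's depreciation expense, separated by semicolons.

Depreciable base = $57,343 − $2,600 = $54,743.
Year 1: DB = ⌊$57,343 × 150%/3⌋ = $28,671; SL = ⌊$54,743/3⌋ = $18,247 → take DB $28,671. Book value $28,672.
Year 2: DB = ⌊$28,672 × 150%/3⌋ = $14,336; SL = ⌊$26,072/2⌋ = $13,036 → take DB $14,336. Book value $14,336.
Year 3 (final): $14,336 − $2,600 = $11,736. Book value $2,600.

$28,671; $14,336; $11,736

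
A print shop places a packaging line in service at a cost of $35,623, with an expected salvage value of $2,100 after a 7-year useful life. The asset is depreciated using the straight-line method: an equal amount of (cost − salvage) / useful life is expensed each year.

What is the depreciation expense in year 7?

Depreciable base = $35,623 − $2,100 = $33,523.
Annual expense = $33,523 / 7 = $4,789.

$4,789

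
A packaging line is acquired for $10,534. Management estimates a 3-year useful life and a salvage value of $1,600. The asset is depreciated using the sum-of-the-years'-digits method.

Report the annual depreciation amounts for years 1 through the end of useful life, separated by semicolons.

Depreciable base = $10,534 − $1,600 = $8,934.
Sum of the years' digits = 3+2+1 = 6.
Year 1: $8,934 × 3/6 = $4,467. Book value $6,067.
Year 2: $8,934 × 2/6 = $2,978. Book value $3,089.
Year 3: $8,934 × 1/6 = $1,489. Book value $1,600.

$4,467; $2,978; $1,489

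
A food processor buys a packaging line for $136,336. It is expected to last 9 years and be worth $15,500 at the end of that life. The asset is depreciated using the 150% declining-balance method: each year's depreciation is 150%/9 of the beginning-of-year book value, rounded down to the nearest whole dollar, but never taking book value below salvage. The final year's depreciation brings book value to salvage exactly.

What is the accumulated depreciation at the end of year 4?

$70,586

Depreciable base = $136,336 − $15,500 = $120,836.
Year 1: ⌊$136,336 × 150%/9⌋ = $22,722. Book value $113,614.
Year 2: ⌊$113,614 × 150%/9⌋ = $18,935. Book value $94,679.
Year 3: ⌊$94,679 × 150%/9⌋ = $15,779. Book value $78,900.
Year 4: ⌊$78,900 × 150%/9⌋ = $13,150. Book value $65,750.
Accumulated through year 4 = $136,336 − $65,750 = $70,586.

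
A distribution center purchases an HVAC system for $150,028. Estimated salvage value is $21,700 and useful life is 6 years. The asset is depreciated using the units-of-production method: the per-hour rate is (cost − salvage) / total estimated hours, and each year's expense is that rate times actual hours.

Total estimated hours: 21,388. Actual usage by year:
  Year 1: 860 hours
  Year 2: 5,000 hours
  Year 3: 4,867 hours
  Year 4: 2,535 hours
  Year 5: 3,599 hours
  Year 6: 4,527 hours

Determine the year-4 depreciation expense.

Depreciable base = $150,028 − $21,700 = $128,328.
Rate = $128,328 / 21,388 hours = $6 per hour.
Year 1: 860 × $6 = $5,160. Book value $144,868.
Year 2: 5,000 × $6 = $30,000. Book value $114,868.
Year 3: 4,867 × $6 = $29,202. Book value $85,666.
Year 4: 2,535 × $6 = $15,210. Book value $70,456.

$15,210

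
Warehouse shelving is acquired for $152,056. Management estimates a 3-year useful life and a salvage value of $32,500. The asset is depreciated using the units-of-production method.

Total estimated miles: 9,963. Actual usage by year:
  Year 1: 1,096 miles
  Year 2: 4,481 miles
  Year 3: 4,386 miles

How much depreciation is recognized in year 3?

$52,632

Depreciable base = $152,056 − $32,500 = $119,556.
Rate = $119,556 / 9,963 miles = $12 per mile.
Year 1: 1,096 × $12 = $13,152. Book value $138,904.
Year 2: 4,481 × $12 = $53,772. Book value $85,132.
Year 3: 4,386 × $12 = $52,632. Book value $32,500.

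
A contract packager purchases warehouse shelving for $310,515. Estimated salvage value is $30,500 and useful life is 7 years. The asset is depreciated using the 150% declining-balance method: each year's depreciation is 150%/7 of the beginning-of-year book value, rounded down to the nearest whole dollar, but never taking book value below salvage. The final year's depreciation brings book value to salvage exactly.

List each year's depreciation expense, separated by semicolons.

Depreciable base = $310,515 − $30,500 = $280,015.
Year 1: ⌊$310,515 × 150%/7⌋ = $66,538. Book value $243,977.
Year 2: ⌊$243,977 × 150%/7⌋ = $52,280. Book value $191,697.
Year 3: ⌊$191,697 × 150%/7⌋ = $41,077. Book value $150,620.
Year 4: ⌊$150,620 × 150%/7⌋ = $32,275. Book value $118,345.
Year 5: ⌊$118,345 × 150%/7⌋ = $25,359. Book value $92,986.
Year 6: ⌊$92,986 × 150%/7⌋ = $19,925. Book value $73,061.
Year 7 (final): $73,061 − $30,500 = $42,561. Book value $30,500.

$66,538; $52,280; $41,077; $32,275; $25,359; $19,925; $42,561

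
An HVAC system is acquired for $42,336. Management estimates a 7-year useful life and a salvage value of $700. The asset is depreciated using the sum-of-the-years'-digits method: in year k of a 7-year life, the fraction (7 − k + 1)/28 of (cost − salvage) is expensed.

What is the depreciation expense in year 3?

$7,435

Depreciable base = $42,336 − $700 = $41,636.
Sum of the years' digits = 7+6+5+4+3+2+1 = 28.
Year 1: $41,636 × 7/28 = $10,409. Book value $31,927.
Year 2: $41,636 × 6/28 = $8,922. Book value $23,005.
Year 3: $41,636 × 5/28 = $7,435. Book value $15,570.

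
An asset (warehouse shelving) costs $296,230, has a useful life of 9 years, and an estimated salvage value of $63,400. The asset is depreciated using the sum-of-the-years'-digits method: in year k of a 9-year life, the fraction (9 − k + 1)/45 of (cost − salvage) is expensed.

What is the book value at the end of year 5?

Depreciable base = $296,230 − $63,400 = $232,830.
Sum of the years' digits = 9+8+7+6+5+4+3+2+1 = 45.
Year 1: $232,830 × 9/45 = $46,566. Book value $249,664.
Year 2: $232,830 × 8/45 = $41,392. Book value $208,272.
Year 3: $232,830 × 7/45 = $36,218. Book value $172,054.
Year 4: $232,830 × 6/45 = $31,044. Book value $141,010.
Year 5: $232,830 × 5/45 = $25,870. Book value $115,140.

$115,140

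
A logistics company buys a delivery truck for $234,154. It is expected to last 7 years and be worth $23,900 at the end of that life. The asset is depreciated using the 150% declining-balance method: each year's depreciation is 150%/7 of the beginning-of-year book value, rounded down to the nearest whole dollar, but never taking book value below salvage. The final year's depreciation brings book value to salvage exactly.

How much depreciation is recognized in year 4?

$24,338

Depreciable base = $234,154 − $23,900 = $210,254.
Year 1: ⌊$234,154 × 150%/7⌋ = $50,175. Book value $183,979.
Year 2: ⌊$183,979 × 150%/7⌋ = $39,424. Book value $144,555.
Year 3: ⌊$144,555 × 150%/7⌋ = $30,976. Book value $113,579.
Year 4: ⌊$113,579 × 150%/7⌋ = $24,338. Book value $89,241.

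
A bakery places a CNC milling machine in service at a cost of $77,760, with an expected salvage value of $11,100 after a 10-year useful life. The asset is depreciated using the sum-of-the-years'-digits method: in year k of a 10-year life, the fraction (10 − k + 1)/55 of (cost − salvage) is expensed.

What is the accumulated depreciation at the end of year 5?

Depreciable base = $77,760 − $11,100 = $66,660.
Sum of the years' digits = 10+9+8+7+6+5+4+3+2+1 = 55.
Year 1: $66,660 × 10/55 = $12,120. Book value $65,640.
Year 2: $66,660 × 9/55 = $10,908. Book value $54,732.
Year 3: $66,660 × 8/55 = $9,696. Book value $45,036.
Year 4: $66,660 × 7/55 = $8,484. Book value $36,552.
Year 5: $66,660 × 6/55 = $7,272. Book value $29,280.
Accumulated through year 5 = $77,760 − $29,280 = $48,480.

$48,480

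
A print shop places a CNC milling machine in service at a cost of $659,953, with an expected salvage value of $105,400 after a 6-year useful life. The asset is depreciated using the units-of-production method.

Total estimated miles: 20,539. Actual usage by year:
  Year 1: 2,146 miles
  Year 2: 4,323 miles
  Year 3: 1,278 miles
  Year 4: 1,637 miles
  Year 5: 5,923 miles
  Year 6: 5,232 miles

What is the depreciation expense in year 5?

Depreciable base = $659,953 − $105,400 = $554,553.
Rate = $554,553 / 20,539 miles = $27 per mile.
Year 1: 2,146 × $27 = $57,942. Book value $602,011.
Year 2: 4,323 × $27 = $116,721. Book value $485,290.
Year 3: 1,278 × $27 = $34,506. Book value $450,784.
Year 4: 1,637 × $27 = $44,199. Book value $406,585.
Year 5: 5,923 × $27 = $159,921. Book value $246,664.

$159,921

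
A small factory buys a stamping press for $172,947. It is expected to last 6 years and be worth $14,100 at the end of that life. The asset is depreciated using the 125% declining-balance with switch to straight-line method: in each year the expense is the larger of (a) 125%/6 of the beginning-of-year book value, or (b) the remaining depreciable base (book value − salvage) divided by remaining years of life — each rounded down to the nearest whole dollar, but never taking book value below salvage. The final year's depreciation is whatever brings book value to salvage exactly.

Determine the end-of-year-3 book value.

$84,820

Depreciable base = $172,947 − $14,100 = $158,847.
Year 1: DB = ⌊$172,947 × 125%/6⌋ = $36,030; SL = ⌊$158,847/6⌋ = $26,474 → take DB $36,030. Book value $136,917.
Year 2: DB = ⌊$136,917 × 125%/6⌋ = $28,524; SL = ⌊$122,817/5⌋ = $24,563 → take DB $28,524. Book value $108,393.
Year 3: DB = ⌊$108,393 × 125%/6⌋ = $22,581; SL = ⌊$94,293/4⌋ = $23,573 → take SL $23,573. Book value $84,820.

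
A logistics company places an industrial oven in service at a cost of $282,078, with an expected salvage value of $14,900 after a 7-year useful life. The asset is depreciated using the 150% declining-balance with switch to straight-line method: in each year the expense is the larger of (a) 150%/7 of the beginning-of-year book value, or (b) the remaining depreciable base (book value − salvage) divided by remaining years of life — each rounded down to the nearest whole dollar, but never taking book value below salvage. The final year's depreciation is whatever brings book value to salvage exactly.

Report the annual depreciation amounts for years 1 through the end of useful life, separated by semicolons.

$60,445; $47,492; $37,315; $30,481; $30,481; $30,482; $30,482

Depreciable base = $282,078 − $14,900 = $267,178.
Year 1: DB = ⌊$282,078 × 150%/7⌋ = $60,445; SL = ⌊$267,178/7⌋ = $38,168 → take DB $60,445. Book value $221,633.
Year 2: DB = ⌊$221,633 × 150%/7⌋ = $47,492; SL = ⌊$206,733/6⌋ = $34,455 → take DB $47,492. Book value $174,141.
Year 3: DB = ⌊$174,141 × 150%/7⌋ = $37,315; SL = ⌊$159,241/5⌋ = $31,848 → take DB $37,315. Book value $136,826.
Year 4: DB = ⌊$136,826 × 150%/7⌋ = $29,319; SL = ⌊$121,926/4⌋ = $30,481 → take SL $30,481. Book value $106,345.
Year 5: DB = ⌊$106,345 × 150%/7⌋ = $22,788; SL = ⌊$91,445/3⌋ = $30,481 → take SL $30,481. Book value $75,864.
Year 6: DB = ⌊$75,864 × 150%/7⌋ = $16,256; SL = ⌊$60,964/2⌋ = $30,482 → take SL $30,482. Book value $45,382.
Year 7 (final): $45,382 − $14,900 = $30,482. Book value $14,900.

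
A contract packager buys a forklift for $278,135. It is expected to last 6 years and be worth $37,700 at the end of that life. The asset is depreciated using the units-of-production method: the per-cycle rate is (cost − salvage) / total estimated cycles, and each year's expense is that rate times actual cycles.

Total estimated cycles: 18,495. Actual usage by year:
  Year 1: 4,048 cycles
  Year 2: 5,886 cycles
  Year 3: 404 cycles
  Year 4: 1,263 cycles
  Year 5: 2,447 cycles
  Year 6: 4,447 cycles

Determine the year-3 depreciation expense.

$5,252

Depreciable base = $278,135 − $37,700 = $240,435.
Rate = $240,435 / 18,495 cycles = $13 per cycle.
Year 1: 4,048 × $13 = $52,624. Book value $225,511.
Year 2: 5,886 × $13 = $76,518. Book value $148,993.
Year 3: 404 × $13 = $5,252. Book value $143,741.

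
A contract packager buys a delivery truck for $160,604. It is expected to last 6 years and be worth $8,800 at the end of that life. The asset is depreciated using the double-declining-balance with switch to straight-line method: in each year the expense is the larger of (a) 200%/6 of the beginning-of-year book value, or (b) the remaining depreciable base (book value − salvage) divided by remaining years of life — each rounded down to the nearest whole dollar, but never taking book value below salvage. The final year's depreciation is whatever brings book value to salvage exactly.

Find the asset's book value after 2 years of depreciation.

$71,380

Depreciable base = $160,604 − $8,800 = $151,804.
Year 1: DB = ⌊$160,604 × 200%/6⌋ = $53,534; SL = ⌊$151,804/6⌋ = $25,300 → take DB $53,534. Book value $107,070.
Year 2: DB = ⌊$107,070 × 200%/6⌋ = $35,690; SL = ⌊$98,270/5⌋ = $19,654 → take DB $35,690. Book value $71,380.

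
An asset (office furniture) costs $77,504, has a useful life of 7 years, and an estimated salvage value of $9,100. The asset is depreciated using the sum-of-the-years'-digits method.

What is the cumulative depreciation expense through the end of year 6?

Depreciable base = $77,504 − $9,100 = $68,404.
Sum of the years' digits = 7+6+5+4+3+2+1 = 28.
Year 1: $68,404 × 7/28 = $17,101. Book value $60,403.
Year 2: $68,404 × 6/28 = $14,658. Book value $45,745.
Year 3: $68,404 × 5/28 = $12,215. Book value $33,530.
Year 4: $68,404 × 4/28 = $9,772. Book value $23,758.
Year 5: $68,404 × 3/28 = $7,329. Book value $16,429.
Year 6: $68,404 × 2/28 = $4,886. Book value $11,543.
Accumulated through year 6 = $77,504 − $11,543 = $65,961.

$65,961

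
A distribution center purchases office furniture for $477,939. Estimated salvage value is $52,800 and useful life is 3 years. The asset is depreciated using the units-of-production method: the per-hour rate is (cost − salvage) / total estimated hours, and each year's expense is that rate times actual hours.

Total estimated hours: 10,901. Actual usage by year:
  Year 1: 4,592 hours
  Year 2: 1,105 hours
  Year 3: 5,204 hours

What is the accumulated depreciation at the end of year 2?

$222,183

Depreciable base = $477,939 − $52,800 = $425,139.
Rate = $425,139 / 10,901 hours = $39 per hour.
Year 1: 4,592 × $39 = $179,088. Book value $298,851.
Year 2: 1,105 × $39 = $43,095. Book value $255,756.
Accumulated through year 2 = $477,939 − $255,756 = $222,183.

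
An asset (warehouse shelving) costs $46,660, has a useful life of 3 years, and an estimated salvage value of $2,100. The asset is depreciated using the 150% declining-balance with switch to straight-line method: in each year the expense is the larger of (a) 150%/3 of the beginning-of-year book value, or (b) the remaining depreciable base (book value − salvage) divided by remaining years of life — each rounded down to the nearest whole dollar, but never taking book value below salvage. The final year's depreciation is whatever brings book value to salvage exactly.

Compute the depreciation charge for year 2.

Depreciable base = $46,660 − $2,100 = $44,560.
Year 1: DB = ⌊$46,660 × 150%/3⌋ = $23,330; SL = ⌊$44,560/3⌋ = $14,853 → take DB $23,330. Book value $23,330.
Year 2: DB = ⌊$23,330 × 150%/3⌋ = $11,665; SL = ⌊$21,230/2⌋ = $10,615 → take DB $11,665. Book value $11,665.

$11,665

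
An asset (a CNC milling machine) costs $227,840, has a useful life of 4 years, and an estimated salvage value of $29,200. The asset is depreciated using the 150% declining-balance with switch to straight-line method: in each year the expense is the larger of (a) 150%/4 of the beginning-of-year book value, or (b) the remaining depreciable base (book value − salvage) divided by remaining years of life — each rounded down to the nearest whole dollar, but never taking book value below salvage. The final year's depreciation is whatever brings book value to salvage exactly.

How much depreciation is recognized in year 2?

$53,400

Depreciable base = $227,840 − $29,200 = $198,640.
Year 1: DB = ⌊$227,840 × 150%/4⌋ = $85,440; SL = ⌊$198,640/4⌋ = $49,660 → take DB $85,440. Book value $142,400.
Year 2: DB = ⌊$142,400 × 150%/4⌋ = $53,400; SL = ⌊$113,200/3⌋ = $37,733 → take DB $53,400. Book value $89,000.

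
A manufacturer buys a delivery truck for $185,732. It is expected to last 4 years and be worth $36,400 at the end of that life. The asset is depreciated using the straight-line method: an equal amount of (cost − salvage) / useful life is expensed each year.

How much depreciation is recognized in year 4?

$37,333

Depreciable base = $185,732 − $36,400 = $149,332.
Annual expense = $149,332 / 4 = $37,333.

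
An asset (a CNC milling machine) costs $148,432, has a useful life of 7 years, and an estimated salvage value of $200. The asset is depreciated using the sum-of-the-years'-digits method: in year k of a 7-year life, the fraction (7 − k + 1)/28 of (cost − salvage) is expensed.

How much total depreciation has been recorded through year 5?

Depreciable base = $148,432 − $200 = $148,232.
Sum of the years' digits = 7+6+5+4+3+2+1 = 28.
Year 1: $148,232 × 7/28 = $37,058. Book value $111,374.
Year 2: $148,232 × 6/28 = $31,764. Book value $79,610.
Year 3: $148,232 × 5/28 = $26,470. Book value $53,140.
Year 4: $148,232 × 4/28 = $21,176. Book value $31,964.
Year 5: $148,232 × 3/28 = $15,882. Book value $16,082.
Accumulated through year 5 = $148,432 − $16,082 = $132,350.

$132,350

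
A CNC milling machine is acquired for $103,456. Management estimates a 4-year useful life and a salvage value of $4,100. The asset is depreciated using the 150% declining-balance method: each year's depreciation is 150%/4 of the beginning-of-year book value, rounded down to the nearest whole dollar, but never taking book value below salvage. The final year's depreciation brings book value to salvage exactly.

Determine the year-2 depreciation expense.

Depreciable base = $103,456 − $4,100 = $99,356.
Year 1: ⌊$103,456 × 150%/4⌋ = $38,796. Book value $64,660.
Year 2: ⌊$64,660 × 150%/4⌋ = $24,247. Book value $40,413.

$24,247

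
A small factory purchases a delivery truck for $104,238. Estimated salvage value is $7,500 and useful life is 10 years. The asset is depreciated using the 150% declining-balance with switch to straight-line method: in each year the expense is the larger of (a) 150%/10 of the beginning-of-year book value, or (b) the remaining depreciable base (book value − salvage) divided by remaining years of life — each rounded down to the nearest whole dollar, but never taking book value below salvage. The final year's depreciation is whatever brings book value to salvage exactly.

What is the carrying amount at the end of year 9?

$15,251

Depreciable base = $104,238 − $7,500 = $96,738.
Year 1: DB = ⌊$104,238 × 150%/10⌋ = $15,635; SL = ⌊$96,738/10⌋ = $9,673 → take DB $15,635. Book value $88,603.
Year 2: DB = ⌊$88,603 × 150%/10⌋ = $13,290; SL = ⌊$81,103/9⌋ = $9,011 → take DB $13,290. Book value $75,313.
Year 3: DB = ⌊$75,313 × 150%/10⌋ = $11,296; SL = ⌊$67,813/8⌋ = $8,476 → take DB $11,296. Book value $64,017.
Year 4: DB = ⌊$64,017 × 150%/10⌋ = $9,602; SL = ⌊$56,517/7⌋ = $8,073 → take DB $9,602. Book value $54,415.
Year 5: DB = ⌊$54,415 × 150%/10⌋ = $8,162; SL = ⌊$46,915/6⌋ = $7,819 → take DB $8,162. Book value $46,253.
Year 6: DB = ⌊$46,253 × 150%/10⌋ = $6,937; SL = ⌊$38,753/5⌋ = $7,750 → take SL $7,750. Book value $38,503.
Year 7: DB = ⌊$38,503 × 150%/10⌋ = $5,775; SL = ⌊$31,003/4⌋ = $7,750 → take SL $7,750. Book value $30,753.
Year 8: DB = ⌊$30,753 × 150%/10⌋ = $4,612; SL = ⌊$23,253/3⌋ = $7,751 → take SL $7,751. Book value $23,002.
Year 9: DB = ⌊$23,002 × 150%/10⌋ = $3,450; SL = ⌊$15,502/2⌋ = $7,751 → take SL $7,751. Book value $15,251.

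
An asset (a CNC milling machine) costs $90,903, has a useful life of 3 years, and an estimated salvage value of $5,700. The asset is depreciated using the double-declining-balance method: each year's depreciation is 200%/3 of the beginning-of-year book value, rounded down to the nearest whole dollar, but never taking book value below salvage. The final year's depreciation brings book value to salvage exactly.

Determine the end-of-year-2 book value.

Depreciable base = $90,903 − $5,700 = $85,203.
Year 1: ⌊$90,903 × 200%/3⌋ = $60,602. Book value $30,301.
Year 2: ⌊$30,301 × 200%/3⌋ = $20,200. Book value $10,101.

$10,101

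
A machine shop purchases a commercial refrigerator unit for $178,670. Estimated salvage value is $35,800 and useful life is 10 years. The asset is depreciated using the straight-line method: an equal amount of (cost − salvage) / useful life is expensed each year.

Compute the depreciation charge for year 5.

Depreciable base = $178,670 − $35,800 = $142,870.
Annual expense = $142,870 / 10 = $14,287.

$14,287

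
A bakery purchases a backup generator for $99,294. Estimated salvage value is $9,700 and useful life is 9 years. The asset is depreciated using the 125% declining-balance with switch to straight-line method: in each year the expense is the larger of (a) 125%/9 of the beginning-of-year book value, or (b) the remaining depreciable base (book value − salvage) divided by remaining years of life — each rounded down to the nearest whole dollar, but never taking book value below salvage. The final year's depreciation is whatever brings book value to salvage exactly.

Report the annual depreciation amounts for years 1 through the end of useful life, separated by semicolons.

$13,790; $11,875; $10,226; $8,950; $8,950; $8,950; $8,951; $8,951; $8,951

Depreciable base = $99,294 − $9,700 = $89,594.
Year 1: DB = ⌊$99,294 × 125%/9⌋ = $13,790; SL = ⌊$89,594/9⌋ = $9,954 → take DB $13,790. Book value $85,504.
Year 2: DB = ⌊$85,504 × 125%/9⌋ = $11,875; SL = ⌊$75,804/8⌋ = $9,475 → take DB $11,875. Book value $73,629.
Year 3: DB = ⌊$73,629 × 125%/9⌋ = $10,226; SL = ⌊$63,929/7⌋ = $9,132 → take DB $10,226. Book value $63,403.
Year 4: DB = ⌊$63,403 × 125%/9⌋ = $8,805; SL = ⌊$53,703/6⌋ = $8,950 → take SL $8,950. Book value $54,453.
Year 5: DB = ⌊$54,453 × 125%/9⌋ = $7,562; SL = ⌊$44,753/5⌋ = $8,950 → take SL $8,950. Book value $45,503.
Year 6: DB = ⌊$45,503 × 125%/9⌋ = $6,319; SL = ⌊$35,803/4⌋ = $8,950 → take SL $8,950. Book value $36,553.
Year 7: DB = ⌊$36,553 × 125%/9⌋ = $5,076; SL = ⌊$26,853/3⌋ = $8,951 → take SL $8,951. Book value $27,602.
Year 8: DB = ⌊$27,602 × 125%/9⌋ = $3,833; SL = ⌊$17,902/2⌋ = $8,951 → take SL $8,951. Book value $18,651.
Year 9 (final): $18,651 − $9,700 = $8,951. Book value $9,700.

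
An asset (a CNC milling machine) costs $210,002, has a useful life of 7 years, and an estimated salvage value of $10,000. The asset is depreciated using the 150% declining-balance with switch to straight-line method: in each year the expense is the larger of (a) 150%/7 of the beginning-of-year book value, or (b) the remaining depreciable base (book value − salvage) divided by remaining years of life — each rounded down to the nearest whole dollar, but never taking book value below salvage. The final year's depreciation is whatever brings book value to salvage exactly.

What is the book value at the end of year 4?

Depreciable base = $210,002 − $10,000 = $200,002.
Year 1: DB = ⌊$210,002 × 150%/7⌋ = $45,000; SL = ⌊$200,002/7⌋ = $28,571 → take DB $45,000. Book value $165,002.
Year 2: DB = ⌊$165,002 × 150%/7⌋ = $35,357; SL = ⌊$155,002/6⌋ = $25,833 → take DB $35,357. Book value $129,645.
Year 3: DB = ⌊$129,645 × 150%/7⌋ = $27,781; SL = ⌊$119,645/5⌋ = $23,929 → take DB $27,781. Book value $101,864.
Year 4: DB = ⌊$101,864 × 150%/7⌋ = $21,828; SL = ⌊$91,864/4⌋ = $22,966 → take SL $22,966. Book value $78,898.

$78,898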